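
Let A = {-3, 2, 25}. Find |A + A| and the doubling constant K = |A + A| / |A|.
K = |A + A| / |A| = 6/3 = 2

Enumerate A + A = {a + b : a, b ∈ A}. With |A| = 3, there are |A|^2 = 9 ordered sum pairs; collecting distinct values, A + A = {-6, -1, 4, 22, 27, 50}, so |A + A| = 6. Thus K = 6/3 = 2. For comparison, the minimum possible |A + A| over all 3-element sets is 2·3 − 1 = 5 (so min K = 5/3), attained only by arithmetic progressions.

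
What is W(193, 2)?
W(193, 2) = 193 + 1 = 194

A 2-term AP is any pair of integers, so a monochromatic 2-AP exists iff some colour is used at least twice. With 193 colours, the colouring i ↦ i on {1, ..., 193} uses each colour once, avoiding any monochromatic pair, so W(193, 2) > 193. For {1, ..., 194}, pigeonhole forces two integers of the same colour, which form a monochromatic 2-AP. Hence W(193, 2) = 194.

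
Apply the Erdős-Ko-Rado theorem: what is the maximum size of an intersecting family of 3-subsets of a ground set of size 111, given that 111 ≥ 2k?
max |F| = C(110, 2) = 5995

The Erdős-Ko-Rado theorem states: for n ≥ 2k, an intersecting family of k-subsets of an n-element set has size at most C(n − 1, k − 1), with equality for 'star' families {A ⊆ [n] : |A| = k, i ∈ A} (fix an element i). For n = 111, k = 3: C(110, 2) = 5995.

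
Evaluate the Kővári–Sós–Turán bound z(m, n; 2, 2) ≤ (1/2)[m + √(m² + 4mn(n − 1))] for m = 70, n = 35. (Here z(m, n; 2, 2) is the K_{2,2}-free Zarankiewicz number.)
z(70, 35; 2, 2) ≤ (1/2)[70 + √(70² + 4·70·35·34)] = (1/2)[70 + √338100] = 325.7318

Kővári–Sós–Turán: let r_1, ..., r_70 be the row sums and z = Σ r_i the total number of 1s. Each pair of columns can share at most one row with both entries 1 (else a 2×2 all-ones block appears), so Σ_i C(r_i, 2) ≤ C(35, 2) = 595. By convexity Σ_i C(r_i, 2) ≥ 70·C(z/70, 2) = z(z − 70)/(2·70), giving z² − 70z − 70·35·34 ≤ 0 and hence z ≤ (1/2)[70 + √(4900 + 4·83300)] = (1/2)[70 + √338100] ≈ (1/2)(70 + 581.4637) = 325.7318.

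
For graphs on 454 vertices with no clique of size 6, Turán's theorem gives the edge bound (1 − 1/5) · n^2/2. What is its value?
Turán density bound = (4/5) · 454^2/2 = 412232/5 ≈ 82446.4

Turán's theorem: ex(n, K_{r+1}) is achieved by the complete r-partite Turán graph T(n, r) with parts as balanced as possible, and is at most (1 − 1/r) · n^2/2. For r = 5, n = 454: the density bound is (4/5) · 206116/2 = 412232/5 ≈ 82446.4. The integer-valued extremum is e(T(454, 5)) = 82446, which is strictly less than the density bound 412232/5 since 5 ∤ 454 (the parts of T(454, 5) cannot all be equal).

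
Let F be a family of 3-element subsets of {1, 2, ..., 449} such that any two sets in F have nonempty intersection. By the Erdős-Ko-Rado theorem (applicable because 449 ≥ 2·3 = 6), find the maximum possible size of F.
max |F| = C(448, 2) = 100128

Erdős-Ko-Rado (1961): when n ≥ 2k, max |F| = C(n−1, k−1). The bound is attained by the star {A : i ∈ A} for any fixed i ∈ [n]. Here C(449−1, 3−1) = C(448, 2) = 100128.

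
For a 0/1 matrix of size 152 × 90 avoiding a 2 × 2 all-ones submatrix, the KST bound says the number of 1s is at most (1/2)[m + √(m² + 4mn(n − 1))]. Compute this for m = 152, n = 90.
z(152, 90; 2, 2) ≤ (1/2)[152 + √(152² + 4·152·90·89)] = (1/2)[152 + √4893184] = 1182.0271

Kővári–Sós–Turán: let r_1, ..., r_152 be the row sums and z = Σ r_i the total number of 1s. Each pair of columns can share at most one row with both entries 1 (else a 2×2 all-ones block appears), so Σ_i C(r_i, 2) ≤ C(90, 2) = 4005. By convexity Σ_i C(r_i, 2) ≥ 152·C(z/152, 2) = z(z − 152)/(2·152), giving z² − 152z − 152·90·89 ≤ 0 and hence z ≤ (1/2)[152 + √(23104 + 4·1217520)] = (1/2)[152 + √4893184] ≈ (1/2)(152 + 2212.0542) = 1182.0271.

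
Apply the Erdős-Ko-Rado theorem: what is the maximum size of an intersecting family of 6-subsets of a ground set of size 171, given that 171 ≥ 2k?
max |F| = C(170, 5) = 1115034284

Erdős-Ko-Rado (1961): when n ≥ 2k, max |F| = C(n−1, k−1). The bound is attained by the star {A : i ∈ A} for any fixed i ∈ [n]. Here C(171−1, 6−1) = C(170, 5) = 1115034284.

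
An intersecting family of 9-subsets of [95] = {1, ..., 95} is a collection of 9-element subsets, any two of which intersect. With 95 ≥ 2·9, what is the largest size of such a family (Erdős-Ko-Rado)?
max |F| = C(94, 8) = 111315063717

Erdős-Ko-Rado (1961): when n ≥ 2k, max |F| = C(n−1, k−1). The bound is attained by the star {A : i ∈ A} for any fixed i ∈ [n]. Here C(95−1, 9−1) = C(94, 8) = 111315063717.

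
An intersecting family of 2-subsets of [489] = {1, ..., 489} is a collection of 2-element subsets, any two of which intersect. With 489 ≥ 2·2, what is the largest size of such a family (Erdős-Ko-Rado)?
max |F| = C(488, 1) = 488

The Erdős-Ko-Rado theorem states: for n ≥ 2k, an intersecting family of k-subsets of an n-element set has size at most C(n − 1, k − 1), with equality for 'star' families {A ⊆ [n] : |A| = k, i ∈ A} (fix an element i). For n = 489, k = 2: C(488, 1) = 488.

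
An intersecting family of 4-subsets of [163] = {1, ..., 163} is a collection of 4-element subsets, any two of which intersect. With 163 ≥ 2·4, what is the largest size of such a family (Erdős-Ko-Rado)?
max |F| = C(162, 3) = 695520

Erdős-Ko-Rado (1961): when n ≥ 2k, max |F| = C(n−1, k−1). The bound is attained by the star {A : i ∈ A} for any fixed i ∈ [n]. Here C(163−1, 4−1) = C(162, 3) = 695520.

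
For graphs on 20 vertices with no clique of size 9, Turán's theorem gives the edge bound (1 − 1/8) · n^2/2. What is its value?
Turán density bound = (7/8) · 20^2/2 = 175

Turán's theorem: ex(n, K_{r+1}) is achieved by the complete r-partite Turán graph T(n, r) with parts as balanced as possible, and is at most (1 − 1/r) · n^2/2. For r = 8, n = 20: the density bound is (7/8) · 400/2 = 175. The integer-valued extremum is e(T(20, 8)) = 174, which is strictly less than the density bound 175 since 8 ∤ 20 (the parts of T(20, 8) cannot all be equal).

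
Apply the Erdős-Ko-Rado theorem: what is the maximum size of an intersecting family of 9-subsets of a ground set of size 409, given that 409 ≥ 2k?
max |F| = C(408, 8) = 17773458424095231

The Erdős-Ko-Rado theorem states: for n ≥ 2k, an intersecting family of k-subsets of an n-element set has size at most C(n − 1, k − 1), with equality for 'star' families {A ⊆ [n] : |A| = k, i ∈ A} (fix an element i). For n = 409, k = 9: C(408, 8) = 17773458424095231.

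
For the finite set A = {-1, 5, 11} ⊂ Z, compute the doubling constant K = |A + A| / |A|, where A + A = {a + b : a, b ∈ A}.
K = |A + A| / |A| = 5/3

Enumerate A + A = {a + b : a, b ∈ A}. With |A| = 3, there are |A|^2 = 9 ordered sum pairs; collecting distinct values, A + A = {-2, 4, 10, 16, 22}, so |A + A| = 5. Thus K = 5/3. Here |A + A| = 2|A| − 1 = 5, the minimum possible — so K = 5/3 is minimal, which holds iff A is an arithmetic progression.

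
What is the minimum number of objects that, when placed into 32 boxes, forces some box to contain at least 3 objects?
n = (3 − 1)·32 + 1 = 65

By the generalised pigeonhole principle, to guarantee some box contains ≥ r objects we need more than (r − 1) · k objects total. Threshold: n = (r − 1) · k + 1. With r = 3 and k = 32: n = 2 · 32 + 1 = 64 + 1 = 65. For n = 64 = 2 · 32, we can put exactly 2 objects in every box, avoiding 3 in any single one — so 65 is tight.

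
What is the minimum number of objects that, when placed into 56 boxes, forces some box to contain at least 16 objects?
n = (16 − 1)·56 + 1 = 841

By the generalised pigeonhole principle, to guarantee some box contains ≥ r objects we need more than (r − 1) · k objects total. Threshold: n = (r − 1) · k + 1. With r = 16 and k = 56: n = 15 · 56 + 1 = 840 + 1 = 841. For n = 840 = 15 · 56, we can put exactly 15 objects in every box, avoiding 16 in any single one — so 841 is tight.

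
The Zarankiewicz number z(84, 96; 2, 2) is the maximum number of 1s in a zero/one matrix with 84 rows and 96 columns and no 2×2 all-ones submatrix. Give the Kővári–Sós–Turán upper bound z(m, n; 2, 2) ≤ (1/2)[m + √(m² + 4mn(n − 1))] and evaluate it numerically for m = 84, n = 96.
z(84, 96; 2, 2) ≤ (1/2)[84 + √(84² + 4·84·96·95)] = (1/2)[84 + √3071376] = 918.2671

Kővári–Sós–Turán: let r_1, ..., r_84 be the row sums and z = Σ r_i the total number of 1s. Each pair of columns can share at most one row with both entries 1 (else a 2×2 all-ones block appears), so Σ_i C(r_i, 2) ≤ C(96, 2) = 4560. By convexity Σ_i C(r_i, 2) ≥ 84·C(z/84, 2) = z(z − 84)/(2·84), giving z² − 84z − 84·96·95 ≤ 0 and hence z ≤ (1/2)[84 + √(7056 + 4·766080)] = (1/2)[84 + √3071376] ≈ (1/2)(84 + 1752.5342) = 918.2671.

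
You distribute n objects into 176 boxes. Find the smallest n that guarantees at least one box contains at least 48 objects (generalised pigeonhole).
n = (48 − 1)·176 + 1 = 8273

By the generalised pigeonhole principle, to guarantee some box contains ≥ r objects we need more than (r − 1) · k objects total. Threshold: n = (r − 1) · k + 1. With r = 48 and k = 176: n = 47 · 176 + 1 = 8272 + 1 = 8273. For n = 8272 = 47 · 176, we can put exactly 47 objects in every box, avoiding 48 in any single one — so 8273 is tight.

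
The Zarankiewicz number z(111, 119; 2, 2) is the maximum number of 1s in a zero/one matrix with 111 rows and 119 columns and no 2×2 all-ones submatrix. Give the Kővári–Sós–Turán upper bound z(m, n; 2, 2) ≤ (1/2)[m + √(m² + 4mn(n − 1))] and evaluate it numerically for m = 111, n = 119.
z(111, 119; 2, 2) ≤ (1/2)[111 + √(111² + 4·111·119·118)] = (1/2)[111 + √6246969] = 1305.1969

Kővári–Sós–Turán: let r_1, ..., r_111 be the row sums and z = Σ r_i the total number of 1s. Each pair of columns can share at most one row with both entries 1 (else a 2×2 all-ones block appears), so Σ_i C(r_i, 2) ≤ C(119, 2) = 7021. By convexity Σ_i C(r_i, 2) ≥ 111·C(z/111, 2) = z(z − 111)/(2·111), giving z² − 111z − 111·119·118 ≤ 0 and hence z ≤ (1/2)[111 + √(12321 + 4·1558662)] = (1/2)[111 + √6246969] ≈ (1/2)(111 + 2499.3937) = 1305.1969.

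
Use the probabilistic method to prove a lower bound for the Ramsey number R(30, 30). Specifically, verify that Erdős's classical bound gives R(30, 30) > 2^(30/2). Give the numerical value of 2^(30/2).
2^(30/2) = 32768; so R(30, 30) > 32768

Colour each edge of K_n uniformly at random with red/blue. The expected number of monochromatic K_30 is C(n, 30) · 2 · 2^(−C(30,2)). If C(n, 30) · 2^(1 − C(30,2)) < 1, then with positive probability no monochromatic K_30 exists, so R(30, 30) > n. The standard estimate C(n, 30) ≤ n^30/30! shows this inequality holds whenever n ≤ 2^(30/2) (since 30! · 2^(C(30,2) − 1) > 2^(30^2/2) ≥ n^30). Hence R(30, 30) > 2^(30/2) = 32768.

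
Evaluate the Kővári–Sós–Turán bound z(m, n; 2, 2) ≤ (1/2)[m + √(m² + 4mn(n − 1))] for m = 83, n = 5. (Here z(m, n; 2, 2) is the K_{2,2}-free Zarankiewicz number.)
z(83, 5; 2, 2) ≤ (1/2)[83 + √(83² + 4·83·5·4)] = (1/2)[83 + √13529] = 99.6571

Kővári–Sós–Turán: let r_1, ..., r_83 be the row sums and z = Σ r_i the total number of 1s. Each pair of columns can share at most one row with both entries 1 (else a 2×2 all-ones block appears), so Σ_i C(r_i, 2) ≤ C(5, 2) = 10. By convexity Σ_i C(r_i, 2) ≥ 83·C(z/83, 2) = z(z − 83)/(2·83), giving z² − 83z − 83·5·4 ≤ 0 and hence z ≤ (1/2)[83 + √(6889 + 4·1660)] = (1/2)[83 + √13529] ≈ (1/2)(83 + 116.3142) = 99.6571.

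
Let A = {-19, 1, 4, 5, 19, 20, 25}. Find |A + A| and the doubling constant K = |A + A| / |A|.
K = |A + A| / |A| = 26/7

Enumerate A + A = {a + b : a, b ∈ A}. With |A| = 7, there are |A|^2 = 49 ordered sum pairs; collecting distinct values, A + A = {-38, -18, -15, -14, 0, 1, 2, 5, 6, 8, 9, 10, 20, 21, 23, 24, 25, 26, 29, 30, 38, 39, 40, 44, 45, 50}, so |A + A| = 26. Thus K = 26/7. For comparison, the minimum possible |A + A| over all 7-element sets is 2·7 − 1 = 13 (so min K = 13/7), attained only by arithmetic progressions.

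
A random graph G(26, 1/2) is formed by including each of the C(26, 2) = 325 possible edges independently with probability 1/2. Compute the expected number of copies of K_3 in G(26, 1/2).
E[# K_3] = C(26, 3) · (1/2)^C(3, 2) = 2600 / 2^3 = 325

For each 3-subset S of vertices (there are C(26, 3) = 2600 such S), let X_S = 1 if S induces a K_3 (all C(3, 2) = 3 edges present). Then P(X_S = 1) = (1/2)^3 = 1/8. By linearity of expectation, E[# K_3] = C(26, 3) · (1/2)^3 = 2600 / 8 = 325.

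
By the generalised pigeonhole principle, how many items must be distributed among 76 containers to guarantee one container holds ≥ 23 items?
n = (23 − 1)·76 + 1 = 1673

By the generalised pigeonhole principle, to guarantee some box contains ≥ r objects we need more than (r − 1) · k objects total. Threshold: n = (r − 1) · k + 1. With r = 23 and k = 76: n = 22 · 76 + 1 = 1672 + 1 = 1673. For n = 1672 = 22 · 76, we can put exactly 22 objects in every box, avoiding 23 in any single one — so 1673 is tight.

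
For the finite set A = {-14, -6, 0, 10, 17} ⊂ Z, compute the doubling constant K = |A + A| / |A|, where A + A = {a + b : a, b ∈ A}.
K = |A + A| / |A| = 15/5 = 3

Enumerate A + A = {a + b : a, b ∈ A}. With |A| = 5, there are |A|^2 = 25 ordered sum pairs; collecting distinct values, A + A = {-28, -20, -14, -12, -6, -4, 0, 3, 4, 10, 11, 17, 20, 27, 34}, so |A + A| = 15. Thus K = 15/5 = 3. For comparison, the minimum possible |A + A| over all 5-element sets is 2·5 − 1 = 9 (so min K = 9/5), attained only by arithmetic progressions.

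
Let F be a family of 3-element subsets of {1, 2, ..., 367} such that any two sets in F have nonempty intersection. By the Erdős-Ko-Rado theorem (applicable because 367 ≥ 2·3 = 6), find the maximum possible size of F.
max |F| = C(366, 2) = 66795

Erdős-Ko-Rado (1961): when n ≥ 2k, max |F| = C(n−1, k−1). The bound is attained by the star {A : i ∈ A} for any fixed i ∈ [n]. Here C(367−1, 3−1) = C(366, 2) = 66795.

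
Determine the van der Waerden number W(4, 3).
W(4, 3) = 76

This is a classical value, W(4, 3) = 76, established by combining an explicit 4-colouring of {1, ..., 75} with no monochromatic 3-AP (giving the lower bound W(4, 3) > 75) and a finite case analysis / exhaustive computer search showing every 4-colouring of {1, ..., 76} has such an AP.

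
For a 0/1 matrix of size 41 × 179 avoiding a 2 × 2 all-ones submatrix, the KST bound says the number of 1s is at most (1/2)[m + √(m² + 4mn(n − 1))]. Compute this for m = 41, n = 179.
z(41, 179; 2, 2) ≤ (1/2)[41 + √(41² + 4·41·179·178)] = (1/2)[41 + √5227049] = 1163.637

Kővári–Sós–Turán: let r_1, ..., r_41 be the row sums and z = Σ r_i the total number of 1s. Each pair of columns can share at most one row with both entries 1 (else a 2×2 all-ones block appears), so Σ_i C(r_i, 2) ≤ C(179, 2) = 15931. By convexity Σ_i C(r_i, 2) ≥ 41·C(z/41, 2) = z(z − 41)/(2·41), giving z² − 41z − 41·179·178 ≤ 0 and hence z ≤ (1/2)[41 + √(1681 + 4·1306342)] = (1/2)[41 + √5227049] ≈ (1/2)(41 + 2286.274) = 1163.637.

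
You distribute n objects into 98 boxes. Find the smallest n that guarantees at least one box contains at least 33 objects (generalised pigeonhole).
n = (33 − 1)·98 + 1 = 3137

By the generalised pigeonhole principle, to guarantee some box contains ≥ r objects we need more than (r − 1) · k objects total. Threshold: n = (r − 1) · k + 1. With r = 33 and k = 98: n = 32 · 98 + 1 = 3136 + 1 = 3137. For n = 3136 = 32 · 98, we can put exactly 32 objects in every box, avoiding 33 in any single one — so 3137 is tight.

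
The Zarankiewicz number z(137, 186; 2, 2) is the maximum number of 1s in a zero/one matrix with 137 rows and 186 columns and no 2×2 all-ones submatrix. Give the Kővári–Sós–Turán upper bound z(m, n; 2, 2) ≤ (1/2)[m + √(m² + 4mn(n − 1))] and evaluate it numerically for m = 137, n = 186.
z(137, 186; 2, 2) ≤ (1/2)[137 + √(137² + 4·137·186·185)] = (1/2)[137 + √18875449] = 2240.7942

Kővári–Sós–Turán: let r_1, ..., r_137 be the row sums and z = Σ r_i the total number of 1s. Each pair of columns can share at most one row with both entries 1 (else a 2×2 all-ones block appears), so Σ_i C(r_i, 2) ≤ C(186, 2) = 17205. By convexity Σ_i C(r_i, 2) ≥ 137·C(z/137, 2) = z(z − 137)/(2·137), giving z² − 137z − 137·186·185 ≤ 0 and hence z ≤ (1/2)[137 + √(18769 + 4·4714170)] = (1/2)[137 + √18875449] ≈ (1/2)(137 + 4344.5885) = 2240.7942.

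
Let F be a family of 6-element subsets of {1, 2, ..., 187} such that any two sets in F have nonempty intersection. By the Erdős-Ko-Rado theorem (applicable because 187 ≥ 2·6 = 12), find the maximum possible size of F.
max |F| = C(186, 5) = 1757291172

Erdős-Ko-Rado (1961): when n ≥ 2k, max |F| = C(n−1, k−1). The bound is attained by the star {A : i ∈ A} for any fixed i ∈ [n]. Here C(187−1, 6−1) = C(186, 5) = 1757291172.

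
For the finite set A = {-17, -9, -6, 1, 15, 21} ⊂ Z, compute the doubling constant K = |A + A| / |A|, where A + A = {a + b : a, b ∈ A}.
K = |A + A| / |A| = 21/6 = 7/2

Enumerate A + A = {a + b : a, b ∈ A}. With |A| = 6, there are |A|^2 = 36 ordered sum pairs; collecting distinct values, A + A = {-34, -26, -23, -18, -16, -15, -12, -8, -5, -2, 2, 4, 6, 9, 12, 15, 16, 22, 30, 36, 42}, so |A + A| = 21. Thus K = 21/6 = 7/2. For comparison, the minimum possible |A + A| over all 6-element sets is 2·6 − 1 = 11 (so min K = 11/6), attained only by arithmetic progressions.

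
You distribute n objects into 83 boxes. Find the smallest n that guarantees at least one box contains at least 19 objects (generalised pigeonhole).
n = (19 − 1)·83 + 1 = 1495

By the generalised pigeonhole principle, to guarantee some box contains ≥ r objects we need more than (r − 1) · k objects total. Threshold: n = (r − 1) · k + 1. With r = 19 and k = 83: n = 18 · 83 + 1 = 1494 + 1 = 1495. For n = 1494 = 18 · 83, we can put exactly 18 objects in every box, avoiding 19 in any single one — so 1495 is tight.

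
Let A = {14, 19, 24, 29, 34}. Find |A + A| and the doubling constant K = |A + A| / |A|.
K = |A + A| / |A| = 9/5

Enumerate A + A = {a + b : a, b ∈ A}. With |A| = 5, there are |A|^2 = 25 ordered sum pairs; collecting distinct values, A + A = {28, 33, 38, 43, 48, 53, 58, 63, 68}, so |A + A| = 9. Thus K = 9/5. Here |A + A| = 2|A| − 1 = 9, the minimum possible — so K = 9/5 is minimal, which holds iff A is an arithmetic progression.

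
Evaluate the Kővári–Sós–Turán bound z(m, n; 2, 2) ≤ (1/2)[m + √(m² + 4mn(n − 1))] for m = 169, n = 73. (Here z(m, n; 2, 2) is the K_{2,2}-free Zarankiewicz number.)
z(169, 73; 2, 2) ≤ (1/2)[169 + √(169² + 4·169·73·72)] = (1/2)[169 + √3581617] = 1030.758

Kővári–Sós–Turán: let r_1, ..., r_169 be the row sums and z = Σ r_i the total number of 1s. Each pair of columns can share at most one row with both entries 1 (else a 2×2 all-ones block appears), so Σ_i C(r_i, 2) ≤ C(73, 2) = 2628. By convexity Σ_i C(r_i, 2) ≥ 169·C(z/169, 2) = z(z − 169)/(2·169), giving z² − 169z − 169·73·72 ≤ 0 and hence z ≤ (1/2)[169 + √(28561 + 4·888264)] = (1/2)[169 + √3581617] ≈ (1/2)(169 + 1892.5161) = 1030.758.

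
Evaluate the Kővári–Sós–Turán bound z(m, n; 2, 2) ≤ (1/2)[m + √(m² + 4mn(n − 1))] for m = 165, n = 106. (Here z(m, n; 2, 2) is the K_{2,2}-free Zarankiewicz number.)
z(165, 106; 2, 2) ≤ (1/2)[165 + √(165² + 4·165·106·105)] = (1/2)[165 + √7373025] = 1440.1657

Kővári–Sós–Turán: let r_1, ..., r_165 be the row sums and z = Σ r_i the total number of 1s. Each pair of columns can share at most one row with both entries 1 (else a 2×2 all-ones block appears), so Σ_i C(r_i, 2) ≤ C(106, 2) = 5565. By convexity Σ_i C(r_i, 2) ≥ 165·C(z/165, 2) = z(z − 165)/(2·165), giving z² − 165z − 165·106·105 ≤ 0 and hence z ≤ (1/2)[165 + √(27225 + 4·1836450)] = (1/2)[165 + √7373025] ≈ (1/2)(165 + 2715.3315) = 1440.1657.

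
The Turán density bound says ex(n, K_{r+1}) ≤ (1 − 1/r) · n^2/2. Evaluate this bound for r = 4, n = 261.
Turán density bound = (3/4) · 261^2/2 = 204363/8 ≈ 25545.375

Turán's theorem: ex(n, K_{r+1}) is achieved by the complete r-partite Turán graph T(n, r) with parts as balanced as possible, and is at most (1 − 1/r) · n^2/2. For r = 4, n = 261: the density bound is (3/4) · 68121/2 = 204363/8 ≈ 25545.375. The integer-valued extremum is e(T(261, 4)) = 25545, which is strictly less than the density bound 204363/8 since 4 ∤ 261 (the parts of T(261, 4) cannot all be equal).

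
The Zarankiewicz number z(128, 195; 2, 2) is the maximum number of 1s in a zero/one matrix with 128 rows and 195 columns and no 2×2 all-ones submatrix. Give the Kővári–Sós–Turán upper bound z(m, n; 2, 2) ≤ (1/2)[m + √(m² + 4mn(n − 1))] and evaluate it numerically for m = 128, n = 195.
z(128, 195; 2, 2) ≤ (1/2)[128 + √(128² + 4·128·195·194)] = (1/2)[128 + √19385344] = 2265.4395

Kővári–Sós–Turán: let r_1, ..., r_128 be the row sums and z = Σ r_i the total number of 1s. Each pair of columns can share at most one row with both entries 1 (else a 2×2 all-ones block appears), so Σ_i C(r_i, 2) ≤ C(195, 2) = 18915. By convexity Σ_i C(r_i, 2) ≥ 128·C(z/128, 2) = z(z − 128)/(2·128), giving z² − 128z − 128·195·194 ≤ 0 and hence z ≤ (1/2)[128 + √(16384 + 4·4842240)] = (1/2)[128 + √19385344] ≈ (1/2)(128 + 4402.8791) = 2265.4395.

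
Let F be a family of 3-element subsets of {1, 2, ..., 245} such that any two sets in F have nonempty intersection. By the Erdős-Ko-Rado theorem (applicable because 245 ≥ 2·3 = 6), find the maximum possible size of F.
max |F| = C(244, 2) = 29646

Erdős-Ko-Rado (1961): when n ≥ 2k, max |F| = C(n−1, k−1). The bound is attained by the star {A : i ∈ A} for any fixed i ∈ [n]. Here C(245−1, 3−1) = C(244, 2) = 29646.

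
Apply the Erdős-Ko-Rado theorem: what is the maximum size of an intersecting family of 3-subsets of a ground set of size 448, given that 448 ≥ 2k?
max |F| = C(447, 2) = 99681

Erdős-Ko-Rado (1961): when n ≥ 2k, max |F| = C(n−1, k−1). The bound is attained by the star {A : i ∈ A} for any fixed i ∈ [n]. Here C(448−1, 3−1) = C(447, 2) = 99681.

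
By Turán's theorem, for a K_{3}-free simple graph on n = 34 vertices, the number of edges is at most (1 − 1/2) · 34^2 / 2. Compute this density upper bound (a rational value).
Turán density bound = (1/2) · 34^2/2 = 289

Turán's theorem: ex(n, K_{r+1}) is achieved by the complete r-partite Turán graph T(n, r) with parts as balanced as possible, and is at most (1 − 1/r) · n^2/2. For r = 2, n = 34: the density bound is (1/2) · 1156/2 = 289. Since 2 ∣ 34, the Turán graph T(34, 2) has parts of equal size 17, and its edge count e(T(34, 2)) = 289 attains the density bound exactly.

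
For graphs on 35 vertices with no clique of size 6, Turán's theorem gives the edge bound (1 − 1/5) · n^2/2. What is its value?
Turán density bound = (4/5) · 35^2/2 = 490

Turán's theorem: ex(n, K_{r+1}) is achieved by the complete r-partite Turán graph T(n, r) with parts as balanced as possible, and is at most (1 − 1/r) · n^2/2. For r = 5, n = 35: the density bound is (4/5) · 1225/2 = 490. Since 5 ∣ 35, the Turán graph T(35, 5) has parts of equal size 7, and its edge count e(T(35, 5)) = 490 attains the density bound exactly.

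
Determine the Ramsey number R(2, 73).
R(2, 73) = 73

R(2, k) = k for all k ≥ 2: in a 2-colouring of K_k, either some edge is red (a red K_2) or all edges are blue (a blue K_k). And K_{72} coloured all-blue has no blue K_73, so R(2, 73) > 72. Hence R(2, 73) = 73.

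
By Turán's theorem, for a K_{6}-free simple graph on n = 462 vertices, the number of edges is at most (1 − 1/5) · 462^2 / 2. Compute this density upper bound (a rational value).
Turán density bound = (4/5) · 462^2/2 = 426888/5 ≈ 85377.6

Turán's theorem: ex(n, K_{r+1}) is achieved by the complete r-partite Turán graph T(n, r) with parts as balanced as possible, and is at most (1 − 1/r) · n^2/2. For r = 5, n = 462: the density bound is (4/5) · 213444/2 = 426888/5 ≈ 85377.6. The integer-valued extremum is e(T(462, 5)) = 85377, which is strictly less than the density bound 426888/5 since 5 ∤ 462 (the parts of T(462, 5) cannot all be equal).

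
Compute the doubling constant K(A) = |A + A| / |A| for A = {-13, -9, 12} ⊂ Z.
K = |A + A| / |A| = 6/3 = 2

Enumerate A + A = {a + b : a, b ∈ A}. With |A| = 3, there are |A|^2 = 9 ordered sum pairs; collecting distinct values, A + A = {-26, -22, -18, -1, 3, 24}, so |A + A| = 6. Thus K = 6/3 = 2. For comparison, the minimum possible |A + A| over all 3-element sets is 2·3 − 1 = 5 (so min K = 5/3), attained only by arithmetic progressions.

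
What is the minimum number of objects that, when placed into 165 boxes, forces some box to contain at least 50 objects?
n = (50 − 1)·165 + 1 = 8086

By the generalised pigeonhole principle, to guarantee some box contains ≥ r objects we need more than (r − 1) · k objects total. Threshold: n = (r − 1) · k + 1. With r = 50 and k = 165: n = 49 · 165 + 1 = 8085 + 1 = 8086. For n = 8085 = 49 · 165, we can put exactly 49 objects in every box, avoiding 50 in any single one — so 8086 is tight.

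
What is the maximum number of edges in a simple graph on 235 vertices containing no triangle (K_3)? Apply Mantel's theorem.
ex(235, K_3) = ⌊235^2/4⌋ = 13806

Mantel (1907): a triangle-free graph on n vertices has at most ⌊n^2/4⌋ edges, with equality for the complete bipartite graph K_{⌊n/2⌋, ⌈n/2⌉}. For n = 235: ⌊235^2/4⌋ = ⌊55225/4⌋ = 13806. The extremal graph is K_{117, 118}, which has 117·118 = 13806 edges.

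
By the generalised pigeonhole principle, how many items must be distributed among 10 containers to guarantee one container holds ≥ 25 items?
n = (25 − 1)·10 + 1 = 241

By the generalised pigeonhole principle, to guarantee some box contains ≥ r objects we need more than (r − 1) · k objects total. Threshold: n = (r − 1) · k + 1. With r = 25 and k = 10: n = 24 · 10 + 1 = 240 + 1 = 241. For n = 240 = 24 · 10, we can put exactly 24 objects in every box, avoiding 25 in any single one — so 241 is tight.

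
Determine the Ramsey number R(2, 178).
R(2, 178) = 178

R(2, k) = k for all k ≥ 2: in a 2-colouring of K_k, either some edge is red (a red K_2) or all edges are blue (a blue K_k). And K_{177} coloured all-blue has no blue K_178, so R(2, 178) > 177. Hence R(2, 178) = 178.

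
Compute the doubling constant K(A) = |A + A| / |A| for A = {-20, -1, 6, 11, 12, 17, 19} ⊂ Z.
K = |A + A| / |A| = 26/7

Enumerate A + A = {a + b : a, b ∈ A}. With |A| = 7, there are |A|^2 = 49 ordered sum pairs; collecting distinct values, A + A = {-40, -21, -14, -9, -8, -3, -2, -1, 5, 10, 11, 12, 16, 17, 18, 22, 23, 24, 25, 28, 29, 30, 31, 34, 36, 38}, so |A + A| = 26. Thus K = 26/7. For comparison, the minimum possible |A + A| over all 7-element sets is 2·7 − 1 = 13 (so min K = 13/7), attained only by arithmetic progressions.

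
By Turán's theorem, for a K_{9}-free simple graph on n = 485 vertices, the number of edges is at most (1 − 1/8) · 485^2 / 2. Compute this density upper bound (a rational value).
Turán density bound = (7/8) · 485^2/2 = 1646575/16 ≈ 102910.9375

Turán's theorem: ex(n, K_{r+1}) is achieved by the complete r-partite Turán graph T(n, r) with parts as balanced as possible, and is at most (1 − 1/r) · n^2/2. For r = 8, n = 485: the density bound is (7/8) · 235225/2 = 1646575/16 ≈ 102910.9375. The integer-valued extremum is e(T(485, 8)) = 102910, which is strictly less than the density bound 1646575/16 since 8 ∤ 485 (the parts of T(485, 8) cannot all be equal).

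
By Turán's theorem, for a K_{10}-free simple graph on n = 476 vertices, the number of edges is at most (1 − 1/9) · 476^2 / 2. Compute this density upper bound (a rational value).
Turán density bound = (8/9) · 476^2/2 = 906304/9 ≈ 100700.4444

Turán's theorem: ex(n, K_{r+1}) is achieved by the complete r-partite Turán graph T(n, r) with parts as balanced as possible, and is at most (1 − 1/r) · n^2/2. For r = 9, n = 476: the density bound is (8/9) · 226576/2 = 906304/9 ≈ 100700.4444. The integer-valued extremum is e(T(476, 9)) = 100700, which is strictly less than the density bound 906304/9 since 9 ∤ 476 (the parts of T(476, 9) cannot all be equal).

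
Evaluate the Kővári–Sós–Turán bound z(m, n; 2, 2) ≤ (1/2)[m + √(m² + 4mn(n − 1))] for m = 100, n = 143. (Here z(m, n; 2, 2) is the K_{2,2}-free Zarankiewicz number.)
z(100, 143; 2, 2) ≤ (1/2)[100 + √(100² + 4·100·143·142)] = (1/2)[100 + √8132400] = 1475.8682

Kővári–Sós–Turán: let r_1, ..., r_100 be the row sums and z = Σ r_i the total number of 1s. Each pair of columns can share at most one row with both entries 1 (else a 2×2 all-ones block appears), so Σ_i C(r_i, 2) ≤ C(143, 2) = 10153. By convexity Σ_i C(r_i, 2) ≥ 100·C(z/100, 2) = z(z − 100)/(2·100), giving z² − 100z − 100·143·142 ≤ 0 and hence z ≤ (1/2)[100 + √(10000 + 4·2030600)] = (1/2)[100 + √8132400] ≈ (1/2)(100 + 2851.7363) = 1475.8682.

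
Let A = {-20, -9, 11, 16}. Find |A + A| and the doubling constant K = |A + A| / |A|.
K = |A + A| / |A| = 10/4 = 5/2

Enumerate A + A = {a + b : a, b ∈ A}. With |A| = 4, there are |A|^2 = 16 ordered sum pairs; collecting distinct values, A + A = {-40, -29, -18, -9, -4, 2, 7, 22, 27, 32}, so |A + A| = 10. Thus K = 10/4 = 5/2. For comparison, the minimum possible |A + A| over all 4-element sets is 2·4 − 1 = 7 (so min K = 7/4), attained only by arithmetic progressions.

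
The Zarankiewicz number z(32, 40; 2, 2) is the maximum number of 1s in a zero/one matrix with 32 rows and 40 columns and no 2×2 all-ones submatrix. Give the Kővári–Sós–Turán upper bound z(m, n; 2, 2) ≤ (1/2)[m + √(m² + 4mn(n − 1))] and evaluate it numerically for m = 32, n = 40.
z(32, 40; 2, 2) ≤ (1/2)[32 + √(32² + 4·32·40·39)] = (1/2)[32 + √200704] = 240

Kővári–Sós–Turán: let r_1, ..., r_32 be the row sums and z = Σ r_i the total number of 1s. Each pair of columns can share at most one row with both entries 1 (else a 2×2 all-ones block appears), so Σ_i C(r_i, 2) ≤ C(40, 2) = 780. By convexity Σ_i C(r_i, 2) ≥ 32·C(z/32, 2) = z(z − 32)/(2·32), giving z² − 32z − 32·40·39 ≤ 0 and hence z ≤ (1/2)[32 + √(1024 + 4·49920)] = (1/2)[32 + √200704] ≈ (1/2)(32 + 448) = 240.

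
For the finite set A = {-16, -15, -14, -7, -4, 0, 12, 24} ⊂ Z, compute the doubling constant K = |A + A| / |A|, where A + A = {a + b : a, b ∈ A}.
K = |A + A| / |A| = 31/8

Enumerate A + A = {a + b : a, b ∈ A}. With |A| = 8, there are |A|^2 = 64 ordered sum pairs; collecting distinct values, A + A = {-32, -31, -30, -29, -28, -23, -22, -21, -20, -19, -18, -16, -15, -14, -11, -8, -7, -4, -3, -2, 0, 5, 8, 9, 10, 12, 17, 20, 24, 36, 48}, so |A + A| = 31. Thus K = 31/8. For comparison, the minimum possible |A + A| over all 8-element sets is 2·8 − 1 = 15 (so min K = 15/8), attained only by arithmetic progressions.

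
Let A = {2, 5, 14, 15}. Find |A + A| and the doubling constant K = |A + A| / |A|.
K = |A + A| / |A| = 10/4 = 5/2

Enumerate A + A = {a + b : a, b ∈ A}. With |A| = 4, there are |A|^2 = 16 ordered sum pairs; collecting distinct values, A + A = {4, 7, 10, 16, 17, 19, 20, 28, 29, 30}, so |A + A| = 10. Thus K = 10/4 = 5/2. For comparison, the minimum possible |A + A| over all 4-element sets is 2·4 − 1 = 7 (so min K = 7/4), attained only by arithmetic progressions.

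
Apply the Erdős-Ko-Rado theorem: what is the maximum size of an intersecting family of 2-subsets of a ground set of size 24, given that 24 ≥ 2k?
max |F| = C(23, 1) = 23

Erdős-Ko-Rado (1961): when n ≥ 2k, max |F| = C(n−1, k−1). The bound is attained by the star {A : i ∈ A} for any fixed i ∈ [n]. Here C(24−1, 2−1) = C(23, 1) = 23.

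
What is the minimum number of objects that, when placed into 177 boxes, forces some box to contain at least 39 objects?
n = (39 − 1)·177 + 1 = 6727

By the generalised pigeonhole principle, to guarantee some box contains ≥ r objects we need more than (r − 1) · k objects total. Threshold: n = (r − 1) · k + 1. With r = 39 and k = 177: n = 38 · 177 + 1 = 6726 + 1 = 6727. For n = 6726 = 38 · 177, we can put exactly 38 objects in every box, avoiding 39 in any single one — so 6727 is tight.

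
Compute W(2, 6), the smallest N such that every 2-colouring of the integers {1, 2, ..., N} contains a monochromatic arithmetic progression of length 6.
W(2, 6) = 1132

This is a classical value, W(2, 6) = 1132, established by combining an explicit 2-colouring of {1, ..., 1131} with no monochromatic 6-AP (giving the lower bound W(2, 6) > 1131) and a finite case analysis / exhaustive computer search showing every 2-colouring of {1, ..., 1132} has such an AP.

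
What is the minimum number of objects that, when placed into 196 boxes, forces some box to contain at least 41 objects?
n = (41 − 1)·196 + 1 = 7841

By the generalised pigeonhole principle, to guarantee some box contains ≥ r objects we need more than (r − 1) · k objects total. Threshold: n = (r − 1) · k + 1. With r = 41 and k = 196: n = 40 · 196 + 1 = 7840 + 1 = 7841. For n = 7840 = 40 · 196, we can put exactly 40 objects in every box, avoiding 41 in any single one — so 7841 is tight.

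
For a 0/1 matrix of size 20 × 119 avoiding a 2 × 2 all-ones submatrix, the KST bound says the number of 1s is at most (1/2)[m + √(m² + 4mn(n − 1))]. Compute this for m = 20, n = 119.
z(20, 119; 2, 2) ≤ (1/2)[20 + √(20² + 4·20·119·118)] = (1/2)[20 + √1123760] = 540.0377

Kővári–Sós–Turán: let r_1, ..., r_20 be the row sums and z = Σ r_i the total number of 1s. Each pair of columns can share at most one row with both entries 1 (else a 2×2 all-ones block appears), so Σ_i C(r_i, 2) ≤ C(119, 2) = 7021. By convexity Σ_i C(r_i, 2) ≥ 20·C(z/20, 2) = z(z − 20)/(2·20), giving z² − 20z − 20·119·118 ≤ 0 and hence z ≤ (1/2)[20 + √(400 + 4·280840)] = (1/2)[20 + √1123760] ≈ (1/2)(20 + 1060.0755) = 540.0377.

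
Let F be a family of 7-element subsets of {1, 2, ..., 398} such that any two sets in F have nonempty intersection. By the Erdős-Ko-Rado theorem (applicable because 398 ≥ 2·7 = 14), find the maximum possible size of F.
max |F| = C(397, 6) = 5235101798388

The Erdős-Ko-Rado theorem states: for n ≥ 2k, an intersecting family of k-subsets of an n-element set has size at most C(n − 1, k − 1), with equality for 'star' families {A ⊆ [n] : |A| = k, i ∈ A} (fix an element i). For n = 398, k = 7: C(397, 6) = 5235101798388.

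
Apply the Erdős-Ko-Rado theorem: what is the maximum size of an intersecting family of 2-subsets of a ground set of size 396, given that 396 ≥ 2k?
max |F| = C(395, 1) = 395

Erdős-Ko-Rado (1961): when n ≥ 2k, max |F| = C(n−1, k−1). The bound is attained by the star {A : i ∈ A} for any fixed i ∈ [n]. Here C(396−1, 2−1) = C(395, 1) = 395.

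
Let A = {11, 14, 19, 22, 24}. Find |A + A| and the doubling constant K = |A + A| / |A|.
K = |A + A| / |A| = 13/5

Enumerate A + A = {a + b : a, b ∈ A}. With |A| = 5, there are |A|^2 = 25 ordered sum pairs; collecting distinct values, A + A = {22, 25, 28, 30, 33, 35, 36, 38, 41, 43, 44, 46, 48}, so |A + A| = 13. Thus K = 13/5. For comparison, the minimum possible |A + A| over all 5-element sets is 2·5 − 1 = 9 (so min K = 9/5), attained only by arithmetic progressions.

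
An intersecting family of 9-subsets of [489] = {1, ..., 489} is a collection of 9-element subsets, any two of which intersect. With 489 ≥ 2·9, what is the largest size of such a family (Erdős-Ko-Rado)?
max |F| = C(488, 8) = 75299288857921557

Erdős-Ko-Rado (1961): when n ≥ 2k, max |F| = C(n−1, k−1). The bound is attained by the star {A : i ∈ A} for any fixed i ∈ [n]. Here C(489−1, 9−1) = C(488, 8) = 75299288857921557.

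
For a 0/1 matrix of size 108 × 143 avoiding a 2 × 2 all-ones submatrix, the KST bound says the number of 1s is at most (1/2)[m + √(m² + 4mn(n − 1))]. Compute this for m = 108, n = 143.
z(108, 143; 2, 2) ≤ (1/2)[108 + √(108² + 4·108·143·142)] = (1/2)[108 + √8783856] = 1535.8785

Kővári–Sós–Turán: let r_1, ..., r_108 be the row sums and z = Σ r_i the total number of 1s. Each pair of columns can share at most one row with both entries 1 (else a 2×2 all-ones block appears), so Σ_i C(r_i, 2) ≤ C(143, 2) = 10153. By convexity Σ_i C(r_i, 2) ≥ 108·C(z/108, 2) = z(z − 108)/(2·108), giving z² − 108z − 108·143·142 ≤ 0 and hence z ≤ (1/2)[108 + √(11664 + 4·2193048)] = (1/2)[108 + √8783856] ≈ (1/2)(108 + 2963.7571) = 1535.8785.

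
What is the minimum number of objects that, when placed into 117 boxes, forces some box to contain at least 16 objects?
n = (16 − 1)·117 + 1 = 1756

By the generalised pigeonhole principle, to guarantee some box contains ≥ r objects we need more than (r − 1) · k objects total. Threshold: n = (r − 1) · k + 1. With r = 16 and k = 117: n = 15 · 117 + 1 = 1755 + 1 = 1756. For n = 1755 = 15 · 117, we can put exactly 15 objects in every box, avoiding 16 in any single one — so 1756 is tight.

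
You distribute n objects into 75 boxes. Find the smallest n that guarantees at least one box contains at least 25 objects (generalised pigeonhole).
n = (25 − 1)·75 + 1 = 1801

By the generalised pigeonhole principle, to guarantee some box contains ≥ r objects we need more than (r − 1) · k objects total. Threshold: n = (r − 1) · k + 1. With r = 25 and k = 75: n = 24 · 75 + 1 = 1800 + 1 = 1801. For n = 1800 = 24 · 75, we can put exactly 24 objects in every box, avoiding 25 in any single one — so 1801 is tight.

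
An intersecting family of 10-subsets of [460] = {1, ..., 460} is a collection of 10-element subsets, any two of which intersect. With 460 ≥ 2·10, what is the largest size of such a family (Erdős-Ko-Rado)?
max |F| = C(459, 9) = 2302908069715272591

Erdős-Ko-Rado (1961): when n ≥ 2k, max |F| = C(n−1, k−1). The bound is attained by the star {A : i ∈ A} for any fixed i ∈ [n]. Here C(460−1, 10−1) = C(459, 9) = 2302908069715272591.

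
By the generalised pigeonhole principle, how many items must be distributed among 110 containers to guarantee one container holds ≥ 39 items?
n = (39 − 1)·110 + 1 = 4181

By the generalised pigeonhole principle, to guarantee some box contains ≥ r objects we need more than (r − 1) · k objects total. Threshold: n = (r − 1) · k + 1. With r = 39 and k = 110: n = 38 · 110 + 1 = 4180 + 1 = 4181. For n = 4180 = 38 · 110, we can put exactly 38 objects in every box, avoiding 39 in any single one — so 4181 is tight.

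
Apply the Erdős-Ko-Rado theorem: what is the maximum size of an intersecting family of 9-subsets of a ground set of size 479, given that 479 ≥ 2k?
max |F| = C(478, 8) = 63727767223684245

The Erdős-Ko-Rado theorem states: for n ≥ 2k, an intersecting family of k-subsets of an n-element set has size at most C(n − 1, k − 1), with equality for 'star' families {A ⊆ [n] : |A| = k, i ∈ A} (fix an element i). For n = 479, k = 9: C(478, 8) = 63727767223684245.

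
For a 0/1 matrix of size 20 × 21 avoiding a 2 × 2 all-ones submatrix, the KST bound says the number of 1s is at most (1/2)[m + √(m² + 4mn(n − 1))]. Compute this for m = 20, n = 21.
z(20, 21; 2, 2) ≤ (1/2)[20 + √(20² + 4·20·21·20)] = (1/2)[20 + √34000] = 102.1954

Kővári–Sós–Turán: let r_1, ..., r_20 be the row sums and z = Σ r_i the total number of 1s. Each pair of columns can share at most one row with both entries 1 (else a 2×2 all-ones block appears), so Σ_i C(r_i, 2) ≤ C(21, 2) = 210. By convexity Σ_i C(r_i, 2) ≥ 20·C(z/20, 2) = z(z − 20)/(2·20), giving z² − 20z − 20·21·20 ≤ 0 and hence z ≤ (1/2)[20 + √(400 + 4·8400)] = (1/2)[20 + √34000] ≈ (1/2)(20 + 184.3909) = 102.1954.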